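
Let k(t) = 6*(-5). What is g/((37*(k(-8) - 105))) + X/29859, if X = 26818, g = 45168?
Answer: -3647794/447885 ≈ -8.1445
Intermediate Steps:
k(t) = -30
g/((37*(k(-8) - 105))) + X/29859 = 45168/((37*(-30 - 105))) + 26818/29859 = 45168/((37*(-135))) + 26818*(1/29859) = 45168/(-4995) + 26818/29859 = 45168*(-1/4995) + 26818/29859 = -15056/1665 + 26818/29859 = -3647794/447885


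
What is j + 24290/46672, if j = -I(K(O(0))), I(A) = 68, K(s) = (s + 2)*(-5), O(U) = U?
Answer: -1574703/23336 ≈ -67.479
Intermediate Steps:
K(s) = -10 - 5*s (K(s) = (2 + s)*(-5) = -10 - 5*s)
j = -68 (j = -1*68 = -68)
j + 24290/46672 = -68 + 24290/46672 = -68 + 24290*(1/46672) = -68 + 12145/23336 = -1574703/23336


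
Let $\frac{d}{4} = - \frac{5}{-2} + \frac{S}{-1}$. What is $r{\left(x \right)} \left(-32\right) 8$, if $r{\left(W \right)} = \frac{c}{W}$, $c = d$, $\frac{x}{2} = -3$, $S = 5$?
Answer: $- \frac{1280}{3} \approx -426.67$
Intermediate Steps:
$x = -6$ ($x = 2 \left(-3\right) = -6$)
$d = -10$ ($d = 4 \left(- \frac{5}{-2} + \frac{5}{-1}\right) = 4 \left(\left(-5\right) \left(- \frac{1}{2}\right) + 5 \left(-1\right)\right) = 4 \left(\frac{5}{2} - 5\right) = 4 \left(- \frac{5}{2}\right) = -10$)
$c = -10$
$r{\left(W \right)} = - \frac{10}{W}$
$r{\left(x \right)} \left(-32\right) 8 = - \frac{10}{-6} \left(-32\right) 8 = \left(-10\right) \left(- \frac{1}{6}\right) \left(-32\right) 8 = \frac{5}{3} \left(-32\right) 8 = \left(- \frac{160}{3}\right) 8 = - \frac{1280}{3}$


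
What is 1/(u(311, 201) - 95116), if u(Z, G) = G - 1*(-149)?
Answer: -1/94766 ≈ -1.0552e-5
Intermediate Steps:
u(Z, G) = 149 + G (u(Z, G) = G + 149 = 149 + G)
1/(u(311, 201) - 95116) = 1/((149 + 201) - 95116) = 1/(350 - 95116) = 1/(-94766) = -1/94766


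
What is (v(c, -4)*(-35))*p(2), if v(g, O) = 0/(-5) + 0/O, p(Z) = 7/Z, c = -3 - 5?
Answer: 0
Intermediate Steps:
c = -8
v(g, O) = 0 (v(g, O) = 0*(-1/5) + 0 = 0 + 0 = 0)
(v(c, -4)*(-35))*p(2) = (0*(-35))*(7/2) = 0*(7*(1/2)) = 0*(7/2) = 0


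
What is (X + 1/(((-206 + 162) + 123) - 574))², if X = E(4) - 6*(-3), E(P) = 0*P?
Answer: 79370281/245025 ≈ 323.93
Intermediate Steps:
E(P) = 0
X = 18 (X = 0 - 6*(-3) = 0 + 18 = 18)
(X + 1/(((-206 + 162) + 123) - 574))² = (18 + 1/(((-206 + 162) + 123) - 574))² = (18 + 1/((-44 + 123) - 574))² = (18 + 1/(79 - 574))² = (18 + 1/(-495))² = (18 - 1/495)² = (8909/495)² = 79370281/245025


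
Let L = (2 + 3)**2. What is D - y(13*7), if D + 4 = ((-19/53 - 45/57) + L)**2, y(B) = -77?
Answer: 650937938/1014049 ≈ 641.92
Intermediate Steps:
L = 25 (L = 5**2 = 25)
D = 572856165/1014049 (D = -4 + ((-19/53 - 45/57) + 25)**2 = -4 + ((-19*1/53 - 45*1/57) + 25)**2 = -4 + ((-19/53 - 15/19) + 25)**2 = -4 + (-1156/1007 + 25)**2 = -4 + (24019/1007)**2 = -4 + 576912361/1014049 = 572856165/1014049 ≈ 564.92)
D - y(13*7) = 572856165/1014049 - 1*(-77) = 572856165/1014049 + 77 = 650937938/1014049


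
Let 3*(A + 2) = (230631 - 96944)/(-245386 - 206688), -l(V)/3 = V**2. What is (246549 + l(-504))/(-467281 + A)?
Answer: 699131084778/633739618513 ≈ 1.1032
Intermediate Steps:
l(V) = -3*V**2
A = -2846131/1356222 (A = -2 + ((230631 - 96944)/(-245386 - 206688))/3 = -2 + (133687/(-452074))/3 = -2 + (133687*(-1/452074))/3 = -2 + (1/3)*(-133687/452074) = -2 - 133687/1356222 = -2846131/1356222 ≈ -2.0986)
(246549 + l(-504))/(-467281 + A) = (246549 - 3*(-504)**2)/(-467281 - 2846131/1356222) = (246549 - 3*254016)/(-633739618513/1356222) = (246549 - 762048)*(-1356222/633739618513) = -515499*(-1356222/633739618513) = 699131084778/633739618513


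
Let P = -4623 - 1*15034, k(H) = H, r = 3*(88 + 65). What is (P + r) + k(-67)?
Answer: -19265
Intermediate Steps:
r = 459 (r = 3*153 = 459)
P = -19657 (P = -4623 - 15034 = -19657)
(P + r) + k(-67) = (-19657 + 459) - 67 = -19198 - 67 = -19265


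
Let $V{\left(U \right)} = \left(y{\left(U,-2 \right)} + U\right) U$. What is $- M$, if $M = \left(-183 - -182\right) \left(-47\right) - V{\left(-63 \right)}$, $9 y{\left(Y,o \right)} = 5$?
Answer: $3887$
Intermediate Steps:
$y{\left(Y,o \right)} = \frac{5}{9}$ ($y{\left(Y,o \right)} = \frac{1}{9} \cdot 5 = \frac{5}{9}$)
$V{\left(U \right)} = U \left(\frac{5}{9} + U\right)$ ($V{\left(U \right)} = \left(\frac{5}{9} + U\right) U = U \left(\frac{5}{9} + U\right)$)
$M = -3887$ ($M = \left(-183 - -182\right) \left(-47\right) - \frac{1}{9} \left(-63\right) \left(5 + 9 \left(-63\right)\right) = \left(-183 + 182\right) \left(-47\right) - \frac{1}{9} \left(-63\right) \left(5 - 567\right) = \left(-1\right) \left(-47\right) - \frac{1}{9} \left(-63\right) \left(-562\right) = 47 - 3934 = -3887$)
$- M = \left(-1\right) \left(-3887\right) = 3887$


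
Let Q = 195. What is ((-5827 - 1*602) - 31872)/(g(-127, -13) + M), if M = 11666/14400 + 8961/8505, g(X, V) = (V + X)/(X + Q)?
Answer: 295346671200/1504217 ≈ 1.9635e+5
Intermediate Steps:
g(X, V) = (V + X)/(195 + X) (g(X, V) = (V + X)/(X + 195) = (V + X)/(195 + X))
M = 845399/453600 (M = 11666*(1/14400) + 8961*(1/8505) = 5833/7200 + 2987/2835 = 845399/453600 ≈ 1.8638)
((-5827 - 1*602) - 31872)/(g(-127, -13) + M) = ((-5827 - 1*602) - 31872)/((-13 - 127)/(195 - 127) + 845399/453600) = ((-5827 - 602) - 31872)/(-140/68 + 845399/453600) = (-6429 - 31872)/((1/68)*(-140) + 845399/453600) = -38301/(-35/17 + 845399/453600) = -38301/(-1504217/7711200) = -38301*(-7711200/1504217) = 295346671200/1504217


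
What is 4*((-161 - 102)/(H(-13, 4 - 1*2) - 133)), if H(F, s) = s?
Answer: 1052/131 ≈ 8.0305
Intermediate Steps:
4*((-161 - 102)/(H(-13, 4 - 1*2) - 133)) = 4*((-161 - 102)/((4 - 1*2) - 133)) = 4*(-263/((4 - 2) - 133)) = 4*(-263/(2 - 133)) = 4*(-263/(-131)) = 4*(-263*(-1/131)) = 4*(263/131) = 1052/131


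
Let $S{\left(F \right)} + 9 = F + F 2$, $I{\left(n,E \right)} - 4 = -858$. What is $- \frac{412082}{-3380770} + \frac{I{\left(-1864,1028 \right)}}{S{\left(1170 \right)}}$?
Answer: $- \frac{722239249}{5918037885} \approx -0.12204$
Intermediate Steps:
$I{\left(n,E \right)} = -854$ ($I{\left(n,E \right)} = 4 - 858 = -854$)
$S{\left(F \right)} = -9 + 3 F$ ($S{\left(F \right)} = -9 + \left(F + F 2\right) = -9 + \left(F + 2 F\right) = -9 + 3 F$)
$- \frac{412082}{-3380770} + \frac{I{\left(-1864,1028 \right)}}{S{\left(1170 \right)}} = - \frac{412082}{-3380770} - \frac{854}{-9 + 3 \cdot 1170} = \left(-412082\right) \left(- \frac{1}{3380770}\right) - \frac{854}{-9 + 3510} = \frac{206041}{1690385} - \frac{854}{3501} = - \frac{722239249}{5918037885}$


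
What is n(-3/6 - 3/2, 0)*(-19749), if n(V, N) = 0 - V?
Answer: -39498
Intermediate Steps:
n(V, N) = -V
n(-3/6 - 3/2, 0)*(-19749) = -(-3/6 - 3/2)*(-19749) = -(-3*⅙ - 3*½)*(-19749) = -(-½ - 3/2)*(-19749) = -1*(-2)*(-19749) = 2*(-19749) = -39498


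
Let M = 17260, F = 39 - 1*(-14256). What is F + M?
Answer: 31555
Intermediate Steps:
F = 14295 (F = 39 + 14256 = 14295)
F + M = 14295 + 17260 = 31555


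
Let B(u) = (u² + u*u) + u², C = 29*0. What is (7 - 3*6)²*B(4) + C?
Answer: 5808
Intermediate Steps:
C = 0
B(u) = 3*u² (B(u) = (u² + u²) + u² = 2*u² + u² = 3*u²)
(7 - 3*6)²*B(4) + C = (7 - 3*6)²*(3*4²) + 0 = (7 - 18)²*(3*16) + 0 = (-11)²*48 + 0 = 121*48 + 0 = 5808 + 0 = 5808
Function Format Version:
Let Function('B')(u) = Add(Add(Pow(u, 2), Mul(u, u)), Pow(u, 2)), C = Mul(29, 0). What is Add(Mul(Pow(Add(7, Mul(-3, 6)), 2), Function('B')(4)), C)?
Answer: 5808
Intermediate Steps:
C = 0
Function('B')(u) = Mul(3, Pow(u, 2)) (Function('B')(u) = Add(Add(Pow(u, 2), Pow(u, 2)), Pow(u, 2)) = Add(Mul(2, Pow(u, 2)), Pow(u, 2)) = Mul(3, Pow(u, 2)))
Add(Mul(Pow(Add(7, Mul(-3, 6)), 2), Function('B')(4)), C) = Add(Mul(Pow(Add(7, Mul(-3, 6)), 2), Mul(3, Pow(4, 2))), 0) = Add(Mul(Pow(Add(7, -18), 2), Mul(3, 16)), 0) = Add(Mul(Pow(-11, 2), 48), 0) = Add(Mul(121, 48), 0) = Add(5808, 0) = 5808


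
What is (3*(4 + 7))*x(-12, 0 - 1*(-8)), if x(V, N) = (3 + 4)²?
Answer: 1617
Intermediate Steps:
x(V, N) = 49 (x(V, N) = 7² = 49)
(3*(4 + 7))*x(-12, 0 - 1*(-8)) = (3*(4 + 7))*49 = (3*11)*49 = 33*49 = 1617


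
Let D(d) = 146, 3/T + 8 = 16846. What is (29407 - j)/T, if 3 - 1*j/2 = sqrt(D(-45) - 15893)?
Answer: 495054038/3 + 33676*I*sqrt(15747)/3 ≈ 1.6502e+8 + 1.4086e+6*I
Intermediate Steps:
T = 3/16838 (T = 3/(-8 + 16846) = 3/16838 ≈ 0.00017817)
j = 6 - 2*I*sqrt(15747) (j = 6 - 2*sqrt(146 - 15893) = 6 - 2*I*sqrt(15747) ≈ 6.0 - 250.97*I)
(29407 - j)/T = (29407 - (6 - 2*I*sqrt(15747)))/(3/16838) = (29407 + (-6 + 2*I*sqrt(15747)))*(16838/3) = (29401 + 2*I*sqrt(15747))*(16838/3) = 495054038/3 + 33676*I*sqrt(15747)/3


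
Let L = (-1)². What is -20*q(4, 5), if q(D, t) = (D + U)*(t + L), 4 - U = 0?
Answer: -960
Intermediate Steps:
U = 4 (U = 4 - 1*0 = 4 + 0 = 4)
L = 1
q(D, t) = (1 + t)*(4 + D) (q(D, t) = (D + 4)*(t + 1) = (4 + D)*(1 + t) = (1 + t)*(4 + D))
-20*q(4, 5) = -20*(4 + 4 + 4*5 + 4*5) = -20*(4 + 4 + 20 + 20) = -20*48 = -960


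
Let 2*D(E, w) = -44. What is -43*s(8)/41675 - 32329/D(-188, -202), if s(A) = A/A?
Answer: 122482739/83350 ≈ 1469.5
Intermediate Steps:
s(A) = 1
D(E, w) = -22 (D(E, w) = (1/2)*(-44) = -22)
-43*s(8)/41675 - 32329/D(-188, -202) = -43*1/41675 - 32329/(-22) = -43*1/41675 - 32329*(-1/22) = -43/41675 + 2939/2 = 122482739/83350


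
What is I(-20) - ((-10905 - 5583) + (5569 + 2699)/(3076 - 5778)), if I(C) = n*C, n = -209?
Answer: 27926602/1351 ≈ 20671.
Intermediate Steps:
I(C) = -209*C
I(-20) - ((-10905 - 5583) + (5569 + 2699)/(3076 - 5778)) = -209*(-20) - ((-10905 - 5583) + (5569 + 2699)/(3076 - 5778)) = 4180 - (-16488 + 8268/(-2702)) = 4180 - (-16488 + 8268*(-1/2702)) = 4180 - (-16488 - 4134/1351) = 4180 - 1*(-22279422/1351) = 4180 + 22279422/1351 = 27926602/1351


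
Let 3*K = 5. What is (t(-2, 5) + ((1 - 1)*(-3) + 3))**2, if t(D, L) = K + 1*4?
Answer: 676/9 ≈ 75.111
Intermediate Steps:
K = 5/3 (K = (1/3)*5 = 5/3 ≈ 1.6667)
t(D, L) = 17/3 (t(D, L) = 5/3 + 1*4 = 5/3 + 4 = 17/3)
(t(-2, 5) + ((1 - 1)*(-3) + 3))**2 = (17/3 + ((1 - 1)*(-3) + 3))**2 = (17/3 + (0*(-3) + 3))**2 = (17/3 + (0 + 3))**2 = (17/3 + 3)**2 = (26/3)**2 = 676/9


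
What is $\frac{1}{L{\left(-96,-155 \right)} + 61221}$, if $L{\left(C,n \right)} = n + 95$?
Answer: $\frac{1}{61161} \approx 1.635 \cdot 10^{-5}$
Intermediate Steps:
$L{\left(C,n \right)} = 95 + n$
$\frac{1}{L{\left(-96,-155 \right)} + 61221} = \frac{1}{\left(95 - 155\right) + 61221} = \frac{1}{-60 + 61221} = \frac{1}{61161}$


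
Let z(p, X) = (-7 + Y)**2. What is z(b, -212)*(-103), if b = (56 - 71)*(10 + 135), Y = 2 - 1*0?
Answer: -2575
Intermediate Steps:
Y = 2 (Y = 2 + 0 = 2)
b = -2175 (b = -15*145 = -2175)
z(p, X) = 25 (z(p, X) = (-7 + 2)**2 = (-5)**2 = 25)
z(b, -212)*(-103) = 25*(-103) = -2575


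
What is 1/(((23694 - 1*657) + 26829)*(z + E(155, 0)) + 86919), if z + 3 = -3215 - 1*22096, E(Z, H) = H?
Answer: -1/1262221005 ≈ -7.9225e-10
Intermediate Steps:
z = -25314 (z = -3 + (-3215 - 1*22096) = -3 + (-3215 - 22096) = -3 - 25311 = -25314)
1/(((23694 - 1*657) + 26829)*(z + E(155, 0)) + 86919) = 1/(((23694 - 1*657) + 26829)*(-25314 + 0) + 86919) = 1/(((23694 - 657) + 26829)*(-25314) + 86919) = 1/((23037 + 26829)*(-25314) + 86919) = 1/(49866*(-25314) + 86919) = 1/(-1262307924 + 86919) = 1/(-1262221005) = -1/1262221005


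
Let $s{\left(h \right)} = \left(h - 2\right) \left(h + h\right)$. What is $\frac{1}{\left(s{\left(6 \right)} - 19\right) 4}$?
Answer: $\frac{1}{116} \approx 0.0086207$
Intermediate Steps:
$s{\left(h \right)} = 2 h \left(-2 + h\right)$ ($s{\left(h \right)} = \left(-2 + h\right) 2 h = 2 h \left(-2 + h\right)$)
$\frac{1}{\left(s{\left(6 \right)} - 19\right) 4} = \frac{1}{\left(2 \cdot 6 \left(-2 + 6\right) - 19\right) 4} = \frac{1}{\left(2 \cdot 6 \cdot 4 - 19\right) 4} = \frac{1}{\left(48 - 19\right) 4} = \frac{1}{29 \cdot 4} = \frac{1}{116}$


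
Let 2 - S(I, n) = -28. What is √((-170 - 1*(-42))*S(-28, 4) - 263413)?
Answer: I*√267253 ≈ 516.96*I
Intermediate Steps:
S(I, n) = 30 (S(I, n) = 2 - 1*(-28) = 2 + 28 = 30)
√((-170 - 1*(-42))*S(-28, 4) - 263413) = √((-170 - 1*(-42))*30 - 263413) = √((-170 + 42)*30 - 263413) = √(-128*30 - 263413) = √(-3840 - 263413) = √(-267253) = I*√267253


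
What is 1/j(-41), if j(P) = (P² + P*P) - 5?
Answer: 1/3357 ≈ 0.00029788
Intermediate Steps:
j(P) = -5 + 2*P² (j(P) = (P² + P²) - 5 = 2*P² - 5 = -5 + 2*P²)
1/j(-41) = 1/(-5 + 2*(-41)²) = 1/(-5 + 2*1681) = 1/(-5 + 3362) = 1/3357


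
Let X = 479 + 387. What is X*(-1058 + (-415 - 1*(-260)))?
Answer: -1050458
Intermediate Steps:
X = 866
X*(-1058 + (-415 - 1*(-260))) = 866*(-1058 + (-415 - 1*(-260))) = 866*(-1058 + (-415 + 260)) = 866*(-1058 - 155) = 866*(-1213) = -1050458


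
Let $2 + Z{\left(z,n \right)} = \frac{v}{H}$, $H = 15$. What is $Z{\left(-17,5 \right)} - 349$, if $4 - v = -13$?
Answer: $- \frac{5248}{15} \approx -349.87$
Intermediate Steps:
$v = 17$ ($v = 4 - -13 = 4 + 13 = 17$)
$Z{\left(z,n \right)} = - \frac{13}{15}$ ($Z{\left(z,n \right)} = -2 + \frac{17}{15} = - \frac{13}{15}$)
$Z{\left(-17,5 \right)} - 349 = - \frac{13}{15} - 349 = - \frac{5248}{15}$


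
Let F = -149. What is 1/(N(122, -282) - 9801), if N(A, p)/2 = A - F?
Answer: -1/9259 ≈ -0.00010800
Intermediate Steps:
N(A, p) = 298 + 2*A (N(A, p) = 2*(A - 1*(-149)) = 2*(A + 149) = 2*(149 + A) = 298 + 2*A)
1/(N(122, -282) - 9801) = 1/((298 + 2*122) - 9801) = 1/((298 + 244) - 9801) = 1/(542 - 9801) = 1/(-9259) = -1/9259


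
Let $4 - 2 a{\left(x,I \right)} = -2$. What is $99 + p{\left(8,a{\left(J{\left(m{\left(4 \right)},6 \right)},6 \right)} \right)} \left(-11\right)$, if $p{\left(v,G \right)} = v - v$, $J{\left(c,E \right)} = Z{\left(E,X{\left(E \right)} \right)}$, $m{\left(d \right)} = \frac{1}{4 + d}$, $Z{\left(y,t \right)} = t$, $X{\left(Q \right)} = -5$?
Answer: $99$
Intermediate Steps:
$J{\left(c,E \right)} = -5$
$a{\left(x,I \right)} = 3$ ($a{\left(x,I \right)} = 2 - -1 = 2 + 1 = 3$)
$p{\left(v,G \right)} = 0$
$99 + p{\left(8,a{\left(J{\left(m{\left(4 \right)},6 \right)},6 \right)} \right)} \left(-11\right) = 99 + 0 \left(-11\right) = 99 + 0 = 99$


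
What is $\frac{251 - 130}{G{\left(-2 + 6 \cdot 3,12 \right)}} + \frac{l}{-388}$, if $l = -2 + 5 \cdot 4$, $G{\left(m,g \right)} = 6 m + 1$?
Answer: $\frac{233}{194} \approx 1.201$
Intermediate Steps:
$G{\left(m,g \right)} = 1 + 6 m$
$l = 18$ ($l = -2 + 20 = 18$)
$\frac{251 - 130}{G{\left(-2 + 6 \cdot 3,12 \right)}} + \frac{l}{-388} = \frac{251 - 130}{1 + 6 \left(-2 + 6 \cdot 3\right)} + \frac{18}{-388} = \frac{251 - 130}{1 + 6 \left(-2 + 18\right)} + 18 \left(- \frac{1}{388}\right) = \frac{121}{1 + 6 \cdot 16} - \frac{9}{194} = \frac{121}{1 + 96} - \frac{9}{194} = \frac{121}{97} - \frac{9}{194} = \frac{233}{194}$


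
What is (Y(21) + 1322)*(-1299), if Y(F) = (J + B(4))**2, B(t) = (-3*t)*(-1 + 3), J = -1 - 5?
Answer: -2886378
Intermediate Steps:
J = -6
B(t) = -6*t (B(t) = -3*t*2 = -6*t)
Y(F) = 900 (Y(F) = (-6 - 6*4)**2 = (-6 - 24)**2 = (-30)**2 = 900)
(Y(21) + 1322)*(-1299) = (900 + 1322)*(-1299) = 2222*(-1299) = -2886378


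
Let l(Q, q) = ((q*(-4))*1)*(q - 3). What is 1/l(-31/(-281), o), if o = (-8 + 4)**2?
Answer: -1/832 ≈ -0.0012019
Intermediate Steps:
o = 16 (o = (-4)**2 = 16)
l(Q, q) = -4*q*(-3 + q) (l(Q, q) = (-4*q*1)*(-3 + q) = (-4*q)*(-3 + q) = -4*q*(-3 + q))
1/l(-31/(-281), o) = 1/(4*16*(3 - 1*16)) = 1/(4*16*(3 - 16)) = 1/(4*16*(-13)) = 1/(-832) = -1/832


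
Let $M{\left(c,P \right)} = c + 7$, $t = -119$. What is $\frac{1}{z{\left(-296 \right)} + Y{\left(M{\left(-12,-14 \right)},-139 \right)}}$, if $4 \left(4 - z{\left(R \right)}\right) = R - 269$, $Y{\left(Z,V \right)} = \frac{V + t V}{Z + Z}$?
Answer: $- \frac{20}{29899} \approx -0.00066892$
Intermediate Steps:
$M{\left(c,P \right)} = 7 + c$
$Y{\left(Z,V \right)} = - \frac{59 V}{Z}$ ($Y{\left(Z,V \right)} = \frac{V - 119 V}{Z + Z} = \frac{\left(-118\right) V}{2 Z} = - 118 V \frac{1}{2 Z} = - \frac{59 V}{Z}$)
$z{\left(R \right)} = \frac{285}{4} - \frac{R}{4}$ ($z{\left(R \right)} = 4 - \frac{R - 269}{4} = 4 - \frac{-269 + R}{4} = 4 - \left(- \frac{269}{4} + \frac{R}{4}\right) = \frac{285}{4} - \frac{R}{4}$)
$\frac{1}{z{\left(-296 \right)} + Y{\left(M{\left(-12,-14 \right)},-139 \right)}} = \frac{1}{\left(\frac{285}{4} - -74\right) - - \frac{8201}{7 - 12}} = \frac{1}{\left(\frac{285}{4} + 74\right) - - \frac{8201}{-5}} = \frac{1}{\frac{581}{4} - \left(-8201\right) \left(- \frac{1}{5}\right)} = \frac{1}{\frac{581}{4} - \frac{8201}{5}} = \frac{1}{- \frac{29899}{20}} = - \frac{20}{29899}$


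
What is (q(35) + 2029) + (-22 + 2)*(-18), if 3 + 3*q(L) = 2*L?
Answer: 7234/3 ≈ 2411.3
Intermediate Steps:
q(L) = -1 + 2*L/3 (q(L) = -1 + (2*L)/3 = -1 + 2*L/3)
(q(35) + 2029) + (-22 + 2)*(-18) = ((-1 + (⅔)*35) + 2029) + (-22 + 2)*(-18) = ((-1 + 70/3) + 2029) - 20*(-18) = (67/3 + 2029) + 360 = 6154/3 + 360 = 7234/3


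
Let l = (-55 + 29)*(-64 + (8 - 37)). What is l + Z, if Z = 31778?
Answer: 34196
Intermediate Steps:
l = 2418 (l = -26*(-64 - 29) = -26*(-93) = 2418)
l + Z = 2418 + 31778 = 34196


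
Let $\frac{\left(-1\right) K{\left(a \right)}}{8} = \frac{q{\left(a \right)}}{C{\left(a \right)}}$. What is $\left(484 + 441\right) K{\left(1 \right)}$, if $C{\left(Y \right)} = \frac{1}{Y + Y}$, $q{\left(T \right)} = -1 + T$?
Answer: $0$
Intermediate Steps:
$C{\left(Y \right)} = \frac{1}{2 Y}$
$K{\left(a \right)} = - 16 a \left(-1 + a\right)$ ($K{\left(a \right)} = - 8 \frac{-1 + a}{\frac{1}{2} \frac{1}{a}} = - 8 \left(-1 + a\right) 2 a = - 8 \cdot 2 a \left(-1 + a\right) = - 16 a \left(-1 + a\right)$)
$\left(484 + 441\right) K{\left(1 \right)} = \left(484 + 441\right) 16 \cdot 1 \left(1 - 1\right) = 925 \cdot 16 \cdot 1 \left(1 - 1\right) = 925 \cdot 16 \cdot 1 \cdot 0 = 925 \cdot 0 = 0$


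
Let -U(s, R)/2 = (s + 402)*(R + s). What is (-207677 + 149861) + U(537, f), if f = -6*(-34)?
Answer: -1449414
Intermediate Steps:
f = 204
U(s, R) = -2*(402 + s)*(R + s) (U(s, R) = -2*(s + 402)*(R + s) = -2*(402 + s)*(R + s))
(-207677 + 149861) + U(537, f) = (-207677 + 149861) + (-804*204 - 804*537 - 2*537**2 - 2*204*537) = -57816 + (-164016 - 431748 - 2*288369 - 219096) = -57816 + (-164016 - 431748 - 576738 - 219096) = -57816 - 1391598 = -1449414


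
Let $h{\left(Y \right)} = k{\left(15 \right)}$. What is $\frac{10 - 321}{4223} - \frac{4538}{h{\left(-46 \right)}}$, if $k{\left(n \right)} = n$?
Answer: $- \frac{19168639}{63345} \approx -302.61$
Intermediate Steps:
$h{\left(Y \right)} = 15$
$\frac{10 - 321}{4223} - \frac{4538}{h{\left(-46 \right)}} = \frac{10 - 321}{4223} - \frac{4538}{15} = \left(10 - 321\right) \frac{1}{4223} - \frac{4538}{15} = \left(-311\right) \frac{1}{4223} - \frac{4538}{15} = - \frac{311}{4223} - \frac{4538}{15} = - \frac{19168639}{63345}$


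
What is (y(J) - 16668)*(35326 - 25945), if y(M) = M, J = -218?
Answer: -158407566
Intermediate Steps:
(y(J) - 16668)*(35326 - 25945) = (-218 - 16668)*(35326 - 25945) = -16886*9381 = -158407566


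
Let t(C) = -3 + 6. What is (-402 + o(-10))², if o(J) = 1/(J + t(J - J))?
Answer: 7924225/49 ≈ 1.6172e+5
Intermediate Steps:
t(C) = 3
o(J) = 1/(3 + J) (o(J) = 1/(J + 3) = 1/(3 + J))
(-402 + o(-10))² = (-402 + 1/(3 - 10))² = (-402 + 1/(-7))² = (-402 - ⅐)² = (-2815/7)² = 7924225/49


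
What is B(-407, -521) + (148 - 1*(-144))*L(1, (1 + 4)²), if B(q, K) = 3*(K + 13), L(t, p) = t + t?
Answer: -940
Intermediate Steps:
L(t, p) = 2*t
B(q, K) = 39 + 3*K (B(q, K) = 3*(13 + K) = 39 + 3*K)
B(-407, -521) + (148 - 1*(-144))*L(1, (1 + 4)²) = (39 + 3*(-521)) + (148 - 1*(-144))*(2*1) = (39 - 1563) + (148 + 144)*2 = -1524 + 292*2 = -1524 + 584 = -940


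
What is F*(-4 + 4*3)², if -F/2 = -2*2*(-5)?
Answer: -2560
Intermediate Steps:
F = -40 (F = -2*(-2*2)*(-5) = -(-8)*(-5) = -2*20 = -40)
F*(-4 + 4*3)² = -40*(-4 + 4*3)² = -40*(-4 + 12)² = -40*8² = -40*64 = -2560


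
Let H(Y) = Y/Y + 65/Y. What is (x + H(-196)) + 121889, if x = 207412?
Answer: 64543127/196 ≈ 3.2930e+5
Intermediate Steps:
H(Y) = 1 + 65/Y
(x + H(-196)) + 121889 = (207412 + (65 - 196)/(-196)) + 121889 = (207412 - 1/196*(-131)) + 121889 = (207412 + 131/196) + 121889 = 40652883/196 + 121889 = 64543127/196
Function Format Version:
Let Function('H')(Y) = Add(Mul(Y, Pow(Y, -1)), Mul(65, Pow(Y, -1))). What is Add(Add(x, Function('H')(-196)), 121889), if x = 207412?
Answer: Rational(64543127, 196) ≈ 3.2930e+5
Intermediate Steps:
Function('H')(Y) = Add(1, Mul(65, Pow(Y, -1)))
Add(Add(x, Function('H')(-196)), 121889) = Add(Add(207412, Mul(Pow(-196, -1), Add(65, -196))), 121889) = Add(Add(207412, Mul(Rational(-1, 196), -131)), 121889) = Add(Add(207412, Rational(131, 196)), 121889) = Add(Rational(40652883, 196), 121889) = Rational(64543127, 196)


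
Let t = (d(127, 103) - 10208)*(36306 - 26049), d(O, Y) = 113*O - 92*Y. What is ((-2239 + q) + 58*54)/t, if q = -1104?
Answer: 211/54700581 ≈ 3.8574e-6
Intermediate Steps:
d(O, Y) = -92*Y + 113*O
t = -54700581 (t = ((-92*103 + 113*127) - 10208)*(36306 - 26049) = ((-9476 + 14351) - 10208)*10257 = (4875 - 10208)*10257 = -5333*10257 = -54700581)
((-2239 + q) + 58*54)/t = ((-2239 - 1104) + 58*54)/(-54700581) = (-3343 + 3132)*(-1/54700581) = -211*(-1/54700581) = 211/54700581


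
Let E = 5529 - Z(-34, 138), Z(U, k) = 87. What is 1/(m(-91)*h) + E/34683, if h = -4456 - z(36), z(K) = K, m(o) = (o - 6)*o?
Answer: 71926692015/458403869924 ≈ 0.15691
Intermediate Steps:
E = 5442 (E = 5529 - 1*87 = 5529 - 87 = 5442)
m(o) = o*(-6 + o) (m(o) = (-6 + o)*o = o*(-6 + o))
h = -4492 (h = -4456 - 1*36 = -4456 - 36 = -4492)
1/(m(-91)*h) + E/34683 = 1/(-91*(-6 - 91)*(-4492)) + 5442/34683 = -1/4492/(-91*(-97)) + 5442*(1/34683) = -1/4492/8827 + 1814/11561 = (1/8827)*(-1/4492) + 1814/11561 = -1/39650884 + 1814/11561 = 71926692015/458403869924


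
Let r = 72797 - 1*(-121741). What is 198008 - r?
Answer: 3470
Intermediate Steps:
r = 194538 (r = 72797 + 121741 = 194538)
198008 - r = 198008 - 1*194538 = 198008 - 194538 = 3470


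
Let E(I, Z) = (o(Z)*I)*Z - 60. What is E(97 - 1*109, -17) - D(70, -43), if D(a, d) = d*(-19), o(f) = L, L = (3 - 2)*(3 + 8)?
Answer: 1367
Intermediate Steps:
L = 11 (L = 1*11 = 11)
o(f) = 11
E(I, Z) = -60 + 11*I*Z (E(I, Z) = (11*I)*Z - 60 = 11*I*Z - 60 = -60 + 11*I*Z)
D(a, d) = -19*d
E(97 - 1*109, -17) - D(70, -43) = (-60 + 11*(97 - 1*109)*(-17)) - (-19)*(-43) = (-60 + 11*(97 - 109)*(-17)) - 1*817 = (-60 + 11*(-12)*(-17)) - 817 = (-60 + 2244) - 817 = 2184 - 817 = 1367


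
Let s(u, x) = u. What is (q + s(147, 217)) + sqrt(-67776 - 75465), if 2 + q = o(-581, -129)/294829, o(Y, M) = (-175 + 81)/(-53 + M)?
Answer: 3890268702/26829439 + I*sqrt(143241) ≈ 145.0 + 378.47*I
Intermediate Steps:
o(Y, M) = -94/(-53 + M)
q = -53658831/26829439 (q = -2 - 94/(-53 - 129)/294829 = -2 - 94/(-182)*(1/294829) = -2 - 94*(-1/182)*(1/294829) = -2 + (47/91)*(1/294829) = -2 + 47/26829439 = -53658831/26829439 ≈ -2.0000)
(q + s(147, 217)) + sqrt(-67776 - 75465) = (-53658831/26829439 + 147) + sqrt(-67776 - 75465) = 3890268702/26829439 + sqrt(-143241) = 3890268702/26829439 + I*sqrt(143241)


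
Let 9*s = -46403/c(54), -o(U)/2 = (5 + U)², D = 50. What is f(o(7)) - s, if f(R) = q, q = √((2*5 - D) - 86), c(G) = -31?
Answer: -46403/279 + 3*I*√14 ≈ -166.32 + 11.225*I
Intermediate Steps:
o(U) = -2*(5 + U)²
s = 46403/279 (s = (-46403/(-31))/9 = (-46403*(-1/31))/9 = (⅑)*(46403/31) = 46403/279 ≈ 166.32)
q = 3*I*√14 (q = √((2*5 - 1*50) - 86) = √((10 - 50) - 86) = √(-40 - 86) = √(-126) = 3*I*√14 ≈ 11.225*I)
f(R) = 3*I*√14
f(o(7)) - s = 3*I*√14 - 1*46403/279 = 3*I*√14 - 46403/279 = -46403/279 + 3*I*√14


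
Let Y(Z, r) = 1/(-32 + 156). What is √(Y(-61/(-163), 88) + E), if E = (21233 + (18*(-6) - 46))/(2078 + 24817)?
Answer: √2201662917795/1667490 ≈ 0.88984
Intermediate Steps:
Y(Z, r) = 1/124
E = 21079/26895 (E = (21233 + (-108 - 46))/26895 = (21233 - 154)*(1/26895) = 21079*(1/26895) = 21079/26895 ≈ 0.78375)
√(Y(-61/(-163), 88) + E) = √(1/124 + 21079/26895) = √(2640691/3334980) = √2201662917795/1667490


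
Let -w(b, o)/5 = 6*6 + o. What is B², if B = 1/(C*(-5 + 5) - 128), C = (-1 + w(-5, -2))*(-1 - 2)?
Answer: 1/16384 ≈ 6.1035e-5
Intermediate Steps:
w(b, o) = -180 - 5*o (w(b, o) = -5*(6*6 + o) = -5*(36 + o) = -180 - 5*o)
C = 513 (C = (-1 + (-180 - 5*(-2)))*(-1 - 2) = (-1 + (-180 + 10))*(-3) = (-1 - 170)*(-3) = -171*(-3) = 513)
B = -1/128 (B = 1/(513*(-5 + 5) - 128) = 1/(513*0 - 128) = 1/(0 - 128) = 1/(-128) = -1/128 ≈ -0.0078125)
B² = (-1/128)² = 1/16384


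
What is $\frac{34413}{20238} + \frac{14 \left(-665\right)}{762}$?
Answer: $- \frac{27032179}{2570226} \approx -10.517$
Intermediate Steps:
$\frac{34413}{20238} + \frac{14 \left(-665\right)}{762} = 34413 \cdot \frac{1}{20238} - \frac{4655}{381} = \frac{11471}{6746} - \frac{4655}{381} = - \frac{27032179}{2570226}$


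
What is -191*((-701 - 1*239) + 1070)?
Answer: -24830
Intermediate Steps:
-191*((-701 - 1*239) + 1070) = -191*((-701 - 239) + 1070) = -191*(-940 + 1070) = -191*130 = -24830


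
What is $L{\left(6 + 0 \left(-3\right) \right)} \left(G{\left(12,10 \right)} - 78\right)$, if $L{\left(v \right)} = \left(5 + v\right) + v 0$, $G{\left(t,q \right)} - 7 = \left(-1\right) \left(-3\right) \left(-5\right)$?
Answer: $-946$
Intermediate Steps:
$G{\left(t,q \right)} = -8$ ($G{\left(t,q \right)} = 7 + \left(-1\right) \left(-3\right) \left(-5\right) = 7 + 3 \left(-5\right) = 7 - 15 = -8$)
$L{\left(v \right)} = 5 + v$ ($L{\left(v \right)} = \left(5 + v\right) + 0 = 5 + v$)
$L{\left(6 + 0 \left(-3\right) \right)} \left(G{\left(12,10 \right)} - 78\right) = \left(5 + \left(6 + 0 \left(-3\right)\right)\right) \left(-8 - 78\right) = \left(5 + \left(6 + 0\right)\right) \left(-86\right) = \left(5 + 6\right) \left(-86\right) = 11 \left(-86\right) = -946$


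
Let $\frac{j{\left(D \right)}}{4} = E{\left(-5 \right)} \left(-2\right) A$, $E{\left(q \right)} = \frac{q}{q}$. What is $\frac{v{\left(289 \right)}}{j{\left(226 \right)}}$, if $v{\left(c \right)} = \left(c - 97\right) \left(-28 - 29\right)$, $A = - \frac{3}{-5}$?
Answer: $2280$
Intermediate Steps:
$E{\left(q \right)} = 1$
$A = \frac{3}{5}$ ($A = \left(-3\right) \left(- \frac{1}{5}\right) = \frac{3}{5} \approx 0.6$)
$v{\left(c \right)} = 5529 - 57 c$ ($v{\left(c \right)} = \left(-97 + c\right) \left(-57\right) = 5529 - 57 c$)
$j{\left(D \right)} = - \frac{24}{5}$ ($j{\left(D \right)} = 4 \cdot 1 \left(-2\right) \frac{3}{5} = 4 \left(\left(-2\right) \frac{3}{5}\right) = 4 \left(- \frac{6}{5}\right) = - \frac{24}{5}$)
$\frac{v{\left(289 \right)}}{j{\left(226 \right)}} = \frac{5529 - 16473}{- \frac{24}{5}} = \left(5529 - 16473\right) \left(- \frac{5}{24}\right) = \left(-10944\right) \left(- \frac{5}{24}\right) = 2280$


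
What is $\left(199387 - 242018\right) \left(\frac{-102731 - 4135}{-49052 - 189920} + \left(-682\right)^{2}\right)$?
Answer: $- \frac{2369254474742807}{119486} \approx -1.9829 \cdot 10^{10}$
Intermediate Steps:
$\left(199387 - 242018\right) \left(\frac{-102731 - 4135}{-49052 - 189920} + \left(-682\right)^{2}\right) = - 42631 \left(- \frac{106866}{-238972} + 465124\right) = - 42631 \left(\left(-106866\right) \left(- \frac{1}{238972}\right) + 465124\right) = - 42631 \left(\frac{53433}{119486} + 465124\right) = \left(-42631\right) \frac{55575859697}{119486} = - \frac{2369254474742807}{119486}$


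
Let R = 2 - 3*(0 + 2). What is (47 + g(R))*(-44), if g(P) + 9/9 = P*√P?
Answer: -2024 + 352*I ≈ -2024.0 + 352.0*I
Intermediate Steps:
R = -4 (R = 2 - 3*2 = 2 - 6 = -4)
g(P) = -1 + P^(3/2) (g(P) = -1 + P*√P = -1 + P^(3/2))
(47 + g(R))*(-44) = (47 + (-1 + (-4)^(3/2)))*(-44) = (47 + (-1 - 8*I))*(-44) = (46 - 8*I)*(-44) = -2024 + 352*I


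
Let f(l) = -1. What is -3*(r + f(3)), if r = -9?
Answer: 30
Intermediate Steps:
-3*(r + f(3)) = -3*(-9 - 1) = -3*(-10) = 30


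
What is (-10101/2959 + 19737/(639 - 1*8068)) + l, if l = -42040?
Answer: -54369058856/1293083 ≈ -42046.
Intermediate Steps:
(-10101/2959 + 19737/(639 - 1*8068)) + l = (-10101/2959 + 19737/(639 - 1*8068)) - 42040 = (-10101*1/2959 + 19737/(639 - 8068)) - 42040 = (-10101/2959 + 19737/(-7429)) - 42040 = (-10101/2959 + 19737*(-1/7429)) - 42040 = (-10101/2959 - 1161/437) - 42040 = -7849536/1293083 - 42040 = -54369058856/1293083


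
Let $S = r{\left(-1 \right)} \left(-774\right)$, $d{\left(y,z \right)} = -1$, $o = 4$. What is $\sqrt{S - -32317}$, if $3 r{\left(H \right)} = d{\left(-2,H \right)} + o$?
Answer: $\sqrt{31543} \approx 177.6$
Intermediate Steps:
$r{\left(H \right)} = 1$ ($r{\left(H \right)} = \frac{-1 + 4}{3} = \frac{1}{3} \cdot 3 = 1$)
$S = -774$ ($S = 1 \left(-774\right) = -774$)
$\sqrt{S - -32317} = \sqrt{-774 - -32317} = \sqrt{-774 + 32317} = \sqrt{31543}$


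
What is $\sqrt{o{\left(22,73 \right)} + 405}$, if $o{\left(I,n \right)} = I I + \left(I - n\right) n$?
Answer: $i \sqrt{2834} \approx 53.235 i$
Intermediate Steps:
$o{\left(I,n \right)} = I^{2} + n \left(I - n\right)$
$\sqrt{o{\left(22,73 \right)} + 405} = \sqrt{\left(22^{2} - 73^{2} + 22 \cdot 73\right) + 405} = \sqrt{\left(484 - 5329 + 1606\right) + 405} = \sqrt{-3239 + 405} = \sqrt{-2834} = i \sqrt{2834}$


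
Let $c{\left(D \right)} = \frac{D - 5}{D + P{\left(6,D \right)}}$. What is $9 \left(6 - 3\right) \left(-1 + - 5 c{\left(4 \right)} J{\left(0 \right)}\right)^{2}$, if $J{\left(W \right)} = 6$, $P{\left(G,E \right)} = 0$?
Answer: $\frac{4563}{4} \approx 1140.8$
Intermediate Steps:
$c{\left(D \right)} = \frac{-5 + D}{D}$ ($c{\left(D \right)} = \frac{D - 5}{D + 0} = \frac{-5 + D}{D}$)
$9 \left(6 - 3\right) \left(-1 + - 5 c{\left(4 \right)} J{\left(0 \right)}\right)^{2} = 9 \left(6 - 3\right) \left(-1 + - 5 \frac{-5 + 4}{4} \cdot 6\right)^{2} = 9 \left(6 - 3\right) \left(-1 + - 5 \cdot \frac{1}{4} \left(-1\right) 6\right)^{2} = 9 \cdot 3 \left(-1 + \left(-5\right) \left(- \frac{1}{4}\right) 6\right)^{2} = 27 \left(-1 + \frac{5}{4} \cdot 6\right)^{2} = 27 \left(-1 + \frac{15}{2}\right)^{2} = 27 \left(\frac{13}{2}\right)^{2} = 27 \cdot \frac{169}{4} = \frac{4563}{4}$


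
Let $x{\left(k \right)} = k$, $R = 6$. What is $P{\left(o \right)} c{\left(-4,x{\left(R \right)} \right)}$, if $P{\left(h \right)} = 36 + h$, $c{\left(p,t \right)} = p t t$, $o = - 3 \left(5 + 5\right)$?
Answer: $-864$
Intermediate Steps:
$o = -30$ ($o = \left(-3\right) 10 = -30$)
$c{\left(p,t \right)} = p t^{2}$
$P{\left(o \right)} c{\left(-4,x{\left(R \right)} \right)} = \left(36 - 30\right) \left(- 4 \cdot 6^{2}\right) = 6 \left(\left(-4\right) 36\right) = 6 \left(-144\right) = -864$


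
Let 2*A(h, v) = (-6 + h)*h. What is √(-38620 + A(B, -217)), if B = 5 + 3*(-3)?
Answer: 10*I*√386 ≈ 196.47*I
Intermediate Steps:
B = -4 (B = 5 - 9 = -4)
A(h, v) = h*(-6 + h)/2 (A(h, v) = ((-6 + h)*h)/2 = (h*(-6 + h))/2 = h*(-6 + h)/2)
√(-38620 + A(B, -217)) = √(-38620 + (½)*(-4)*(-6 - 4)) = √(-38620 + (½)*(-4)*(-10)) = √(-38620 + 20) = √(-38600) = 10*I*√386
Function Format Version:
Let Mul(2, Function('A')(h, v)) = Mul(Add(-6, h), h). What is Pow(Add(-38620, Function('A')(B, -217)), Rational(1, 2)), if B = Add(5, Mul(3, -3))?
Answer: Mul(10, I, Pow(386, Rational(1, 2))) ≈ Mul(196.47, I)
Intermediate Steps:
B = -4 (B = Add(5, -9) = -4)
Function('A')(h, v) = Mul(Rational(1, 2), h, Add(-6, h)) (Function('A')(h, v) = Mul(Rational(1, 2), Mul(Add(-6, h), h)) = Mul(Rational(1, 2), Mul(h, Add(-6, h))) = Mul(Rational(1, 2), h, Add(-6, h)))
Pow(Add(-38620, Function('A')(B, -217)), Rational(1, 2)) = Pow(Add(-38620, Mul(Rational(1, 2), -4, Add(-6, -4))), Rational(1, 2)) = Pow(Add(-38620, Mul(Rational(1, 2), -4, -10)), Rational(1, 2)) = Pow(Add(-38620, 20), Rational(1, 2)) = Pow(-38600, Rational(1, 2)) = Mul(10, I, Pow(386, Rational(1, 2)))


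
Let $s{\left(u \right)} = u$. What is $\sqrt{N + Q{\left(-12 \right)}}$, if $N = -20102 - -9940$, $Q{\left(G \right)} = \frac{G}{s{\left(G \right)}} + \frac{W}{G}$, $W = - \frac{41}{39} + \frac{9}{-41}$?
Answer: $\frac{i \sqrt{25979384197}}{1599} \approx 100.8 i$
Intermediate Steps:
$W = - \frac{2032}{1599}$ ($W = \left(-41\right) \frac{1}{39} + 9 \left(- \frac{1}{41}\right) = - \frac{41}{39} - \frac{9}{41} = - \frac{2032}{1599} \approx -1.2708$)
$Q{\left(G \right)} = 1 - \frac{2032}{1599 G}$ ($Q{\left(G \right)} = \frac{G}{G} - \frac{2032}{1599 G} = 1 - \frac{2032}{1599 G}$)
$N = -10162$ ($N = -20102 + 9940 = -10162$)
$\sqrt{N + Q{\left(-12 \right)}} = \sqrt{-10162 + \frac{- \frac{2032}{1599} - 12}{-12}} = \sqrt{-10162 - - \frac{5305}{4797}} = \sqrt{-10162 + \frac{5305}{4797}} = \sqrt{- \frac{48741809}{4797}} = \frac{i \sqrt{25979384197}}{1599}$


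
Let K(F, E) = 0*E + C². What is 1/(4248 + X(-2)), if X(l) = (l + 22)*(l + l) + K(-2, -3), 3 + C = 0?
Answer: 1/4177 ≈ 0.00023941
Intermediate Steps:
C = -3 (C = -3 + 0 = -3)
K(F, E) = 9 (K(F, E) = 0*E + (-3)² = 0 + 9 = 9)
X(l) = 9 + 2*l*(22 + l) (X(l) = (l + 22)*(l + l) + 9 = (22 + l)*(2*l) + 9 = 2*l*(22 + l) + 9 = 9 + 2*l*(22 + l))
1/(4248 + X(-2)) = 1/(4248 + (9 + 2*(-2)² + 44*(-2))) = 1/(4248 + (9 + 2*4 - 88)) = 1/(4248 + (9 + 8 - 88)) = 1/(4248 - 71) = 1/4177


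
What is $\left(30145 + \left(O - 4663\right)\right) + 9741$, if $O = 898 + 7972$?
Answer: $44093$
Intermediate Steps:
$O = 8870$
$\left(30145 + \left(O - 4663\right)\right) + 9741 = \left(30145 + \left(8870 - 4663\right)\right) + 9741 = \left(30145 + 4207\right) + 9741 = 34352 + 9741 = 44093$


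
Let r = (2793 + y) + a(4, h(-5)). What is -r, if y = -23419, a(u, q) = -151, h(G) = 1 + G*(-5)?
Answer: 20777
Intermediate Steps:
h(G) = 1 - 5*G
r = -20777 (r = (2793 - 23419) - 151 = -20626 - 151 = -20777)
-r = -1*(-20777) = 20777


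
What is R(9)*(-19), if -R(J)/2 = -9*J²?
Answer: -27702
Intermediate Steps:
R(J) = 18*J² (R(J) = -(-18)*J² = 18*J²)
R(9)*(-19) = (18*9²)*(-19) = (18*81)*(-19) = 1458*(-19) = -27702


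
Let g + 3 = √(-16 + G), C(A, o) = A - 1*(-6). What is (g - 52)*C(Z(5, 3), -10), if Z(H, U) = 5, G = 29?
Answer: -605 + 11*√13 ≈ -565.34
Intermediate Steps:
C(A, o) = 6 + A (C(A, o) = A + 6 = 6 + A)
g = -3 + √13 (g = -3 + √(-16 + 29) = -3 + √13 ≈ 0.60555)
(g - 52)*C(Z(5, 3), -10) = ((-3 + √13) - 52)*(6 + 5) = (-55 + √13)*11 = -605 + 11*√13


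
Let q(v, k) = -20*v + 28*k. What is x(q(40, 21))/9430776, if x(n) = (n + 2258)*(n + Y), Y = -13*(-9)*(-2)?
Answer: -76043/785898 ≈ -0.096759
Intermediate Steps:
Y = -234 (Y = 117*(-2) = -234)
x(n) = (-234 + n)*(2258 + n) (x(n) = (n + 2258)*(n - 234) = (2258 + n)*(-234 + n) = (-234 + n)*(2258 + n))
x(q(40, 21))/9430776 = (-528372 + (-20*40 + 28*21)**2 + 2024*(-20*40 + 28*21))/9430776 = (-528372 + (-800 + 588)**2 + 2024*(-800 + 588))*(1/9430776) = (-528372 + (-212)**2 + 2024*(-212))*(1/9430776) = (-528372 + 44944 - 429088)*(1/9430776) = -912516*1/9430776 = -76043/785898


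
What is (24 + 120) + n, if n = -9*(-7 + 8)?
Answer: 135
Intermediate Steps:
n = -9 (n = -9*1 = -9)
(24 + 120) + n = (24 + 120) - 9 = 144 - 9 = 135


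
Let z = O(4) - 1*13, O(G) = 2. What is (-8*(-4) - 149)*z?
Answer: 1287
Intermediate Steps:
z = -11 (z = 2 - 1*13 = 2 - 13 = -11)
(-8*(-4) - 149)*z = (-8*(-4) - 149)*(-11) = (32 - 149)*(-11) = -117*(-11) = 1287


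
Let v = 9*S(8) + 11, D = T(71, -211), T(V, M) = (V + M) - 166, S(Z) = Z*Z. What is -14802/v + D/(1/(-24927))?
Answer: 4477422792/587 ≈ 7.6276e+6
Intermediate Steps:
S(Z) = Z²
T(V, M) = -166 + M + V (T(V, M) = (M + V) - 166 = -166 + M + V)
D = -306 (D = -166 - 211 + 71 = -306)
v = 587 (v = 9*8² + 11 = 9*64 + 11 = 576 + 11 = 587)
-14802/v + D/(1/(-24927)) = -14802/587 - 306/(1/(-24927)) = -14802*1/587 - 306/(-1/24927) = -14802/587 - 306*(-24927) = -14802/587 + 7627662 = 4477422792/587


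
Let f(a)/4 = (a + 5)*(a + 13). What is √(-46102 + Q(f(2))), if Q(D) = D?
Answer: I*√45682 ≈ 213.73*I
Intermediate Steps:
f(a) = 4*(5 + a)*(13 + a) (f(a) = 4*((a + 5)*(a + 13)) = 4*((5 + a)*(13 + a)) = 4*(5 + a)*(13 + a))
√(-46102 + Q(f(2))) = √(-46102 + (260 + 4*2² + 72*2)) = √(-46102 + (260 + 4*4 + 144)) = √(-46102 + (260 + 16 + 144)) = √(-46102 + 420) = √(-45682) = I*√45682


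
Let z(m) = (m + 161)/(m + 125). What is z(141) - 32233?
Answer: -4286838/133 ≈ -32232.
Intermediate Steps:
z(m) = (161 + m)/(125 + m)
z(141) - 32233 = (161 + 141)/(125 + 141) - 32233 = 302/266 - 32233 = (1/266)*302 - 32233 = 151/133 - 32233 = -4286838/133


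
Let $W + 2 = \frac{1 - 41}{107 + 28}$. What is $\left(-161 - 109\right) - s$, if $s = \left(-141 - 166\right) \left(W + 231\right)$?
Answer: $\frac{1888435}{27} \approx 69942.0$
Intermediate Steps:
$W = - \frac{62}{27}$ ($W = -2 + \frac{1 - 41}{107 + 28} = -2 - \frac{40}{135} = -2 - \frac{8}{27} = - \frac{62}{27} \approx -2.2963$)
$s = - \frac{1895725}{27}$ ($s = \left(-141 - 166\right) \left(- \frac{62}{27} + 231\right) = \left(-307\right) \frac{6175}{27} = - \frac{1895725}{27} \approx -70212.0$)
$\left(-161 - 109\right) - s = \left(-161 - 109\right) - - \frac{1895725}{27} = -270 + \frac{1895725}{27} = \frac{1888435}{27}$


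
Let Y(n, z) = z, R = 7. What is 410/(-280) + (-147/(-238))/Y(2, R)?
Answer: -655/476 ≈ -1.3761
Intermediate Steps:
410/(-280) + (-147/(-238))/Y(2, R) = 410/(-280) - 147/(-238)/7 = 410*(-1/280) - 147*(-1/238)*(1/7) = -41/28 + (21/34)*(1/7) = -41/28 + 3/34 = -655/476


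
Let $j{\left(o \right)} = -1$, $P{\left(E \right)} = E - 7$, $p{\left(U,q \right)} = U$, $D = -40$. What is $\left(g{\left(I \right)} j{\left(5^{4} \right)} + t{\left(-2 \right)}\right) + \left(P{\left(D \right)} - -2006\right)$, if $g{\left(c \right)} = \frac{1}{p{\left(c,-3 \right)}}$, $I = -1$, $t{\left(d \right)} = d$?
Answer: $1958$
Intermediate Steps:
$P{\left(E \right)} = -7 + E$
$g{\left(c \right)} = \frac{1}{c}$
$\left(g{\left(I \right)} j{\left(5^{4} \right)} + t{\left(-2 \right)}\right) + \left(P{\left(D \right)} - -2006\right) = \left(\frac{1}{-1} \left(-1\right) - 2\right) - -1959 = \left(\left(-1\right) \left(-1\right) - 2\right) + \left(-47 + 2006\right) = \left(1 - 2\right) + 1959 = -1 + 1959 = 1958$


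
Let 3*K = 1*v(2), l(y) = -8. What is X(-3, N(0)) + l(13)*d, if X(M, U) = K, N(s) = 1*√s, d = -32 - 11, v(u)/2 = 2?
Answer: 1036/3 ≈ 345.33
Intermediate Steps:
v(u) = 4 (v(u) = 2*2 = 4)
d = -43
N(s) = √s
K = 4/3 (K = (1*4)/3 = (⅓)*4 = 4/3 ≈ 1.3333)
X(M, U) = 4/3
X(-3, N(0)) + l(13)*d = 4/3 - 8*(-43) = 4/3 + 344 = 1036/3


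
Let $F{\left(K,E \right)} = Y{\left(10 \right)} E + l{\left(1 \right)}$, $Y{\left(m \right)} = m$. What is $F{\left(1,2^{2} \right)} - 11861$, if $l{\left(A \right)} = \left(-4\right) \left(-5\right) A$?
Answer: $-11801$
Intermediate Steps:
$l{\left(A \right)} = 20 A$
$F{\left(K,E \right)} = 20 + 10 E$ ($F{\left(K,E \right)} = 10 E + 20 \cdot 1 = 10 E + 20 = 20 + 10 E$)
$F{\left(1,2^{2} \right)} - 11861 = \left(20 + 10 \cdot 2^{2}\right) - 11861 = \left(20 + 10 \cdot 4\right) - 11861 = \left(20 + 40\right) - 11861 = 60 - 11861 = -11801$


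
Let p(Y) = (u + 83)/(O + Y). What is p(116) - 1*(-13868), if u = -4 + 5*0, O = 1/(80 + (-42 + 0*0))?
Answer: 61147014/4409 ≈ 13869.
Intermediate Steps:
O = 1/38 (O = 1/(80 + (-42 + 0)) = 1/(80 - 42) = 1/38 ≈ 0.026316)
u = -4 (u = -4 + 0 = -4)
p(Y) = 79/(1/38 + Y) (p(Y) = (-4 + 83)/(1/38 + Y) = 79/(1/38 + Y))
p(116) - 1*(-13868) = 3002/(1 + 38*116) - 1*(-13868) = 3002/(1 + 4408) + 13868 = 3002/4409 + 13868 = 61147014/4409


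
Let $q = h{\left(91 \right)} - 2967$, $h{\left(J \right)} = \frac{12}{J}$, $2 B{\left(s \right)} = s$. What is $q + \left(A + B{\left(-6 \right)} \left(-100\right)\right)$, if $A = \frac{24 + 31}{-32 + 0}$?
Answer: $- \frac{7770925}{2912} \approx -2668.6$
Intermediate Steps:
$B{\left(s \right)} = \frac{s}{2}$
$A = - \frac{55}{32}$ ($A = \frac{55}{-32} = 55 \left(- \frac{1}{32}\right) = - \frac{55}{32} \approx -1.7188$)
$q = - \frac{269985}{91}$ ($q = \frac{12}{91} - 2967 = - \frac{269985}{91} \approx -2966.9$)
$q + \left(A + B{\left(-6 \right)} \left(-100\right)\right) = - \frac{269985}{91} - \left(\frac{55}{32} - \frac{1}{2} \left(-6\right) \left(-100\right)\right) = - \frac{269985}{91} - - \frac{9545}{32} = - \frac{269985}{91} + \left(- \frac{55}{32} + 300\right) = - \frac{269985}{91} + \frac{9545}{32} = - \frac{7770925}{2912}$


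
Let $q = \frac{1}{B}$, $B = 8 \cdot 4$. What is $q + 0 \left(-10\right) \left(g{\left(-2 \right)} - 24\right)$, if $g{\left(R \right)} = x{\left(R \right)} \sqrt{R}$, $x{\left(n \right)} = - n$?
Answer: $\frac{1}{32} \approx 0.03125$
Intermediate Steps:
$B = 32$
$g{\left(R \right)} = - R^{\frac{3}{2}}$ ($g{\left(R \right)} = - R \sqrt{R} = - R^{\frac{3}{2}}$)
$q = \frac{1}{32} \approx 0.03125$
$q + 0 \left(-10\right) \left(g{\left(-2 \right)} - 24\right) = \frac{1}{32} + 0 \left(-10\right) \left(- \left(-2\right)^{\frac{3}{2}} - 24\right) = \frac{1}{32} + 0 \left(- \left(-2\right) i \sqrt{2} - 24\right) = \frac{1}{32} + 0 \left(2 i \sqrt{2} - 24\right) = \frac{1}{32} + 0 \left(-24 + 2 i \sqrt{2}\right) = \frac{1}{32} + 0 = \frac{1}{32}$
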